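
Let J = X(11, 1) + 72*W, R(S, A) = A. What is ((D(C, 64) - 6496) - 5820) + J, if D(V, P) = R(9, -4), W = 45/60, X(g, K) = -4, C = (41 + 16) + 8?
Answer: -12270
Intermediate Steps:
C = 65 (C = 57 + 8 = 65)
W = 3/4 (W = 45*(1/60) = 3/4 ≈ 0.75000)
D(V, P) = -4
J = 50 (J = -4 + 72*(3/4) = -4 + 54 = 50)
((D(C, 64) - 6496) - 5820) + J = ((-4 - 6496) - 5820) + 50 = (-6500 - 5820) + 50 = -12320 + 50 = -12270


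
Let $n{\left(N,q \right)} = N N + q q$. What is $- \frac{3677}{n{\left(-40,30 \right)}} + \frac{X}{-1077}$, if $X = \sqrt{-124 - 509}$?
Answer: $- \frac{3677}{2500} - \frac{i \sqrt{633}}{1077} \approx -1.4708 - 0.023361 i$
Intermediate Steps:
$n{\left(N,q \right)} = N^{2} + q^{2}$
$X = i \sqrt{633}$ ($X = \sqrt{-633} = i \sqrt{633} \approx 25.159 i$)
$- \frac{3677}{n{\left(-40,30 \right)}} + \frac{X}{-1077} = - \frac{3677}{\left(-40\right)^{2} + 30^{2}} + \frac{i \sqrt{633}}{-1077} = - \frac{3677}{1600 + 900} + i \sqrt{633} \left(- \frac{1}{1077}\right) = - \frac{3677}{2500} - \frac{i \sqrt{633}}{1077}$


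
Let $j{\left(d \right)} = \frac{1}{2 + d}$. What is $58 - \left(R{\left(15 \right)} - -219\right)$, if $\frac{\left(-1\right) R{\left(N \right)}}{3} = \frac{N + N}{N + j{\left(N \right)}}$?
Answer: $- \frac{19843}{128} \approx -155.02$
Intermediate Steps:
$R{\left(N \right)} = - \frac{6 N}{N + \frac{1}{2 + N}}$ ($R{\left(N \right)} = - 3 \frac{N + N}{N + \frac{1}{2 + N}} = - 3 \frac{2 N}{N + \frac{1}{2 + N}} = - \frac{6 N}{N + \frac{1}{2 + N}}$)
$58 - \left(R{\left(15 \right)} - -219\right) = 58 - \left(\left(-6\right) 15 \frac{1}{1 + 15 \left(2 + 15\right)} \left(2 + 15\right) - -219\right) = 58 - \left(\left(-6\right) 15 \frac{1}{1 + 15 \cdot 17} \cdot 17 + 219\right) = 58 - \left(\left(-6\right) 15 \frac{1}{1 + 255} \cdot 17 + 219\right) = 58 - \left(\left(-6\right) 15 \cdot \frac{1}{256} \cdot 17 + 219\right) = 58 - \left(- \frac{765}{128} + 219\right) = 58 - \frac{27267}{128} = - \frac{19843}{128}$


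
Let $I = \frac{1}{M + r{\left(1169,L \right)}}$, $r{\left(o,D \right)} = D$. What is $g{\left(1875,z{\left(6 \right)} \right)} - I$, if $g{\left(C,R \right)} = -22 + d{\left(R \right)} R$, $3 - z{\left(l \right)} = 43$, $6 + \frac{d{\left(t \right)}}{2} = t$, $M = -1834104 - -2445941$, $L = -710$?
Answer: $\frac{2235502565}{611127} \approx 3658.0$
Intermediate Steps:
$M = 611837$ ($M = -1834104 + 2445941 = 611837$)
$d{\left(t \right)} = -12 + 2 t$
$z{\left(l \right)} = -40$ ($z{\left(l \right)} = 3 - 43 = -40$)
$g{\left(C,R \right)} = -22 + R \left(-12 + 2 R\right)$ ($g{\left(C,R \right)} = -22 + \left(-12 + 2 R\right) R = -22 + R \left(-12 + 2 R\right)$)
$I = \frac{1}{611127}$ ($I = \frac{1}{611837 - 710} = \frac{1}{611127} \approx 1.6363 \cdot 10^{-6}$)
$g{\left(1875,z{\left(6 \right)} \right)} - I = \left(-22 + 2 \left(-40\right) \left(-6 - 40\right)\right) - \frac{1}{611127} = \left(-22 + 2 \left(-40\right) \left(-46\right)\right) - \frac{1}{611127} = \left(-22 + 3680\right) - \frac{1}{611127} = 3658 - \frac{1}{611127} = \frac{2235502565}{611127}$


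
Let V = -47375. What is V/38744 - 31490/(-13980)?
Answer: 27887303/27082056 ≈ 1.0297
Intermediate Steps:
V/38744 - 31490/(-13980) = -47375/38744 - 31490/(-13980) = -47375*1/38744 - 31490*(-1/13980) = -47375/38744 + 3149/1398 = 27887303/27082056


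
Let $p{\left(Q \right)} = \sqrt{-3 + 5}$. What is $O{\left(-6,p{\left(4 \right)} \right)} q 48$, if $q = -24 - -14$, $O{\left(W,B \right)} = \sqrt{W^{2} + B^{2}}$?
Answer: $- 480 \sqrt{38} \approx -2958.9$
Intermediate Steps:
$p{\left(Q \right)} = \sqrt{2}$
$O{\left(W,B \right)} = \sqrt{B^{2} + W^{2}}$
$q = -10$ ($q = -24 + 14 = -10$)
$O{\left(-6,p{\left(4 \right)} \right)} q 48 = \sqrt{\left(\sqrt{2}\right)^{2} + \left(-6\right)^{2}} \left(-10\right) 48 = \sqrt{2 + 36} \left(-10\right) 48 = \sqrt{38} \left(-10\right) 48 = - 10 \sqrt{38} \cdot 48 = - 480 \sqrt{38}$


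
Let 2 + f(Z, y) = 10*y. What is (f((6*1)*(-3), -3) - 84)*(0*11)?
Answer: 0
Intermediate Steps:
f(Z, y) = -2 + 10*y
(f((6*1)*(-3), -3) - 84)*(0*11) = ((-2 + 10*(-3)) - 84)*(0*11) = ((-2 - 30) - 84)*0 = (-32 - 84)*0 = -116*0 = 0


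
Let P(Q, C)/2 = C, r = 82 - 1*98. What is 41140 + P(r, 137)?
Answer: 41414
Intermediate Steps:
r = -16 (r = 82 - 98 = -16)
P(Q, C) = 2*C
41140 + P(r, 137) = 41140 + 2*137 = 41140 + 274 = 41414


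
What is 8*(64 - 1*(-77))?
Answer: 1128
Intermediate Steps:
8*(64 - 1*(-77)) = 8*(64 + 77) = 8*141 = 1128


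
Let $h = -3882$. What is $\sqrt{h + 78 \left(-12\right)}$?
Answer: $i \sqrt{4818} \approx 69.412 i$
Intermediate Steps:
$\sqrt{h + 78 \left(-12\right)} = \sqrt{-3882 + 78 \left(-12\right)} = \sqrt{-3882 - 936} = \sqrt{-4818} = i \sqrt{4818}$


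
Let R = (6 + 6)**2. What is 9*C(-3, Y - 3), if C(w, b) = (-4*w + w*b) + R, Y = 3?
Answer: 1404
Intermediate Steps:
R = 144 (R = 12**2 = 144)
C(w, b) = 144 - 4*w + b*w (C(w, b) = (-4*w + w*b) + 144 = (-4*w + b*w) + 144 = 144 - 4*w + b*w)
9*C(-3, Y - 3) = 9*(144 - 4*(-3) + (3 - 3)*(-3)) = 9*(144 + 12 + 0*(-3)) = 9*(144 + 12 + 0) = 9*156 = 1404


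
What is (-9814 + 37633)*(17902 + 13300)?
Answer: 868008438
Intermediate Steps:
(-9814 + 37633)*(17902 + 13300) = 27819*31202 = 868008438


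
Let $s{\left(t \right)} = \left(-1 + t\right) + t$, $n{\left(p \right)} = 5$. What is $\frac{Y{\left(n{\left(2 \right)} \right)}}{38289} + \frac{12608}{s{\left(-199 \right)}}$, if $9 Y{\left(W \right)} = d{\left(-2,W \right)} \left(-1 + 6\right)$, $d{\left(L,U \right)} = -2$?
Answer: $- \frac{1448244466}{45831933} \approx -31.599$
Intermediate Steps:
$Y{\left(W \right)} = - \frac{10}{9}$ ($Y{\left(W \right)} = \frac{\left(-2\right) \left(-1 + 6\right)}{9} = \frac{\left(-2\right) 5}{9} = \frac{1}{9} \left(-10\right) = - \frac{10}{9}$)
$s{\left(t \right)} = -1 + 2 t$
$\frac{Y{\left(n{\left(2 \right)} \right)}}{38289} + \frac{12608}{s{\left(-199 \right)}} = - \frac{10}{9 \cdot 38289} + \frac{12608}{-1 + 2 \left(-199\right)} = \left(- \frac{10}{9}\right) \frac{1}{38289} + \frac{12608}{-1 - 398} = - \frac{10}{344601} + \frac{12608}{-399} = - \frac{10}{344601} + 12608 \left(- \frac{1}{399}\right) = - \frac{10}{344601} - \frac{12608}{399} = - \frac{1448244466}{45831933}$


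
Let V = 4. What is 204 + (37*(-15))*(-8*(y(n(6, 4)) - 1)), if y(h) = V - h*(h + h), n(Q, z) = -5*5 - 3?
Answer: -6948396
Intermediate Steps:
n(Q, z) = -28 (n(Q, z) = -25 - 3 = -28)
y(h) = 4 - 2*h**2 (y(h) = 4 - h*(h + h) = 4 - h*2*h = 4 - 2*h**2)
204 + (37*(-15))*(-8*(y(n(6, 4)) - 1)) = 204 + (37*(-15))*(-8*((4 - 2*(-28)**2) - 1)) = 204 - (-4440)*((4 - 2*784) - 1) = 204 - (-4440)*((4 - 1568) - 1) = 204 - (-4440)*(-1564 - 1) = 204 - (-4440)*(-1565) = 204 - 555*12520 = 204 - 6948600 = -6948396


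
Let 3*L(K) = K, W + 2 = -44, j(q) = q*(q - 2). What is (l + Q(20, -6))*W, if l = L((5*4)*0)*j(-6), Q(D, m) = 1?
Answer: -46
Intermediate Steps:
j(q) = q*(-2 + q)
W = -46 (W = -2 - 44 = -46)
L(K) = K/3
l = 0 (l = (((5*4)*0)/3)*(-6*(-2 - 6)) = ((20*0)/3)*(-6*(-8)) = ((1/3)*0)*48 = 0*48 = 0)
(l + Q(20, -6))*W = (0 + 1)*(-46) = 1*(-46) = -46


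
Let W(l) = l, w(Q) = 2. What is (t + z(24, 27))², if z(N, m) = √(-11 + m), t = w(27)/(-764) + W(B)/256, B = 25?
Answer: 40092453361/2390818816 ≈ 16.769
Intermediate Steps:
t = 4647/48896 (t = 2/(-764) + 25/256 = 2*(-1/764) + 25*(1/256) = -1/382 + 25/256 = 4647/48896 ≈ 0.095038)
(t + z(24, 27))² = (4647/48896 + √(-11 + 27))² = (4647/48896 + √16)² = (4647/48896 + 4)² = (200231/48896)² = 40092453361/2390818816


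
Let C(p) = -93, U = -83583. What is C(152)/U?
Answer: 31/27861 ≈ 0.0011127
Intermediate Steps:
C(152)/U = -93/(-83583) = -93*(-1/83583) = 31/27861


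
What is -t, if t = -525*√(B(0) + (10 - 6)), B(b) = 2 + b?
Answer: 525*√6 ≈ 1286.0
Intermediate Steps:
t = -525*√6 (t = -525*√((2 + 0) + (10 - 6)) = -525*√(2 + 4) = -525*√6 ≈ -1286.0)
-t = -(-525)*√6 = 525*√6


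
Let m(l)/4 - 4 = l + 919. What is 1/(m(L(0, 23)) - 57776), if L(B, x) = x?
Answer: -1/53992 ≈ -1.8521e-5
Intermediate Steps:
m(l) = 3692 + 4*l (m(l) = 16 + 4*(l + 919) = 16 + 4*(919 + l) = 16 + (3676 + 4*l) = 3692 + 4*l)
1/(m(L(0, 23)) - 57776) = 1/((3692 + 4*23) - 57776) = 1/((3692 + 92) - 57776) = 1/(3784 - 57776) = 1/(-53992) = -1/53992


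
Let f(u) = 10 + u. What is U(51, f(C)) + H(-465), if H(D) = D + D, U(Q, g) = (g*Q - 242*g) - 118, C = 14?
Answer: -5632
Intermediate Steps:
U(Q, g) = -118 - 242*g + Q*g (U(Q, g) = (Q*g - 242*g) - 118 = (-242*g + Q*g) - 118 = -118 - 242*g + Q*g)
H(D) = 2*D
U(51, f(C)) + H(-465) = (-118 - 242*(10 + 14) + 51*(10 + 14)) + 2*(-465) = (-118 - 242*24 + 51*24) - 930 = (-118 - 5808 + 1224) - 930 = -4702 - 930 = -5632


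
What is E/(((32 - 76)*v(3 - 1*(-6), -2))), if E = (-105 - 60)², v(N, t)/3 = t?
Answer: 825/8 ≈ 103.13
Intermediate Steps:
v(N, t) = 3*t
E = 27225 (E = (-165)² = 27225)
E/(((32 - 76)*v(3 - 1*(-6), -2))) = 27225/(((32 - 76)*(3*(-2)))) = 27225/((-44*(-6))) = 27225/264 = 27225*(1/264) = 825/8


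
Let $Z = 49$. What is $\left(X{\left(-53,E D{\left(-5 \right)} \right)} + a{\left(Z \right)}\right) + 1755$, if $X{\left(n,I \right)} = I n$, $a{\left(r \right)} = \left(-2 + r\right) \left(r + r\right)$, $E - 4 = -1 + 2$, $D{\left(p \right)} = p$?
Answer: $7686$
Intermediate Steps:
$E = 5$ ($E = 4 + \left(-1 + 2\right) = 4 + 1 = 5$)
$a{\left(r \right)} = 2 r \left(-2 + r\right)$ ($a{\left(r \right)} = \left(-2 + r\right) 2 r = 2 r \left(-2 + r\right)$)
$\left(X{\left(-53,E D{\left(-5 \right)} \right)} + a{\left(Z \right)}\right) + 1755 = \left(5 \left(-5\right) \left(-53\right) + 2 \cdot 49 \left(-2 + 49\right)\right) + 1755 = \left(\left(-25\right) \left(-53\right) + 2 \cdot 49 \cdot 47\right) + 1755 = \left(1325 + 4606\right) + 1755 = 5931 + 1755 = 7686$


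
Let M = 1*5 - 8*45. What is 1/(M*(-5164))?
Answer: 1/1833220 ≈ 5.4549e-7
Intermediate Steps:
M = -355 (M = 5 - 360 = -355)
1/(M*(-5164)) = 1/(-355*(-5164)) = -1/355*(-1/5164) = 1/1833220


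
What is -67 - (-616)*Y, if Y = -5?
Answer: -3147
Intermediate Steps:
-67 - (-616)*Y = -67 - (-616)*(-5) = -67 - 154*20 = -67 - 3080 = -3147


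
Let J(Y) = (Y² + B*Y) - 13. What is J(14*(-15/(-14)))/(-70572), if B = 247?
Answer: -3917/70572 ≈ -0.055504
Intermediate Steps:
J(Y) = -13 + Y² + 247*Y (J(Y) = (Y² + 247*Y) - 13 = -13 + Y² + 247*Y)
J(14*(-15/(-14)))/(-70572) = (-13 + (14*(-15/(-14)))² + 247*(14*(-15/(-14))))/(-70572) = (-13 + (14*(-15*(-1/14)))² + 247*(14*(-15*(-1/14))))*(-1/70572) = (-13 + (14*(15/14))² + 247*(14*(15/14)))*(-1/70572) = (-13 + 15² + 247*15)*(-1/70572) = (-13 + 225 + 3705)*(-1/70572) = 3917*(-1/70572) = -3917/70572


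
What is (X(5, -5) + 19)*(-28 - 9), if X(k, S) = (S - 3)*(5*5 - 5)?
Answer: 5217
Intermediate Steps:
X(k, S) = -60 + 20*S (X(k, S) = (-3 + S)*(25 - 5) = (-3 + S)*20 = -60 + 20*S)
(X(5, -5) + 19)*(-28 - 9) = ((-60 + 20*(-5)) + 19)*(-28 - 9) = ((-60 - 100) + 19)*(-37) = (-160 + 19)*(-37) = -141*(-37) = 5217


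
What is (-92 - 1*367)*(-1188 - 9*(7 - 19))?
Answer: 495720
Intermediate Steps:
(-92 - 1*367)*(-1188 - 9*(7 - 19)) = (-92 - 367)*(-1188 - 9*(-12)) = -459*(-1188 + 108) = -459*(-1080) = 495720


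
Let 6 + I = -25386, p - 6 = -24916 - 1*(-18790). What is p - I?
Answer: 19272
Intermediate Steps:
p = -6120 (p = 6 + (-24916 - 1*(-18790)) = 6 + (-24916 + 18790) = 6 - 6126 = -6120)
I = -25392 (I = -6 - 25386 = -25392)
p - I = -6120 - 1*(-25392) = -6120 + 25392 = 19272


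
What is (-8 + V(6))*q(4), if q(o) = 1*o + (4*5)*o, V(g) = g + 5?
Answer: 252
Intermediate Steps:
V(g) = 5 + g
q(o) = 21*o (q(o) = o + 20*o = 21*o)
(-8 + V(6))*q(4) = (-8 + (5 + 6))*(21*4) = (-8 + 11)*84 = 3*84 = 252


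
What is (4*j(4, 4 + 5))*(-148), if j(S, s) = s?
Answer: -5328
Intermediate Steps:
(4*j(4, 4 + 5))*(-148) = (4*(4 + 5))*(-148) = (4*9)*(-148) = 36*(-148) = -5328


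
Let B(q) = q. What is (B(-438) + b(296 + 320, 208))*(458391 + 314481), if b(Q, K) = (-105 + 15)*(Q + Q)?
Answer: -86034565296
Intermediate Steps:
b(Q, K) = -180*Q
(B(-438) + b(296 + 320, 208))*(458391 + 314481) = (-438 - 180*(296 + 320))*(458391 + 314481) = (-438 - 180*616)*772872 = (-438 - 110880)*772872 = -111318*772872 = -86034565296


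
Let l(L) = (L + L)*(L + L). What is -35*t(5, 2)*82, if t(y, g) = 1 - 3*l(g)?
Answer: 134890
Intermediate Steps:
l(L) = 4*L² (l(L) = (2*L)*(2*L) = 4*L²)
t(y, g) = 1 - 12*g²
-35*t(5, 2)*82 = -35*(1 - 12*2²)*82 = -35*(1 - 12*4)*82 = -35*(1 - 48)*82 = -35*(-47)*82 = 1645*82 = 134890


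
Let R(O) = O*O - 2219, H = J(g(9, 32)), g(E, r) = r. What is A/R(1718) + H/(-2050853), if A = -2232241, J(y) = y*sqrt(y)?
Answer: -2232241/2949305 - 128*sqrt(2)/2050853 ≈ -0.75696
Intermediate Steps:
J(y) = y**(3/2)
H = 128*sqrt(2) (H = 32**(3/2) = 128*sqrt(2) ≈ 181.02)
R(O) = -2219 + O**2 (R(O) = O**2 - 2219 = -2219 + O**2)
A/R(1718) + H/(-2050853) = -2232241/(-2219 + 1718**2) + (128*sqrt(2))/(-2050853) = -2232241/(-2219 + 2951524) + (128*sqrt(2))*(-1/2050853) = -2232241/2949305 - 128*sqrt(2)/2050853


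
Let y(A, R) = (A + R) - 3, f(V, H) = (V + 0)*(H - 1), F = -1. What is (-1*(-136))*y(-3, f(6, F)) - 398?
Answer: -2846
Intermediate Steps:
f(V, H) = V*(-1 + H)
y(A, R) = -3 + A + R
(-1*(-136))*y(-3, f(6, F)) - 398 = (-1*(-136))*(-3 - 3 + 6*(-1 - 1)) - 398 = 136*(-3 - 3 + 6*(-2)) - 398 = 136*(-3 - 3 - 12) - 398 = 136*(-18) - 398 = -2448 - 398 = -2846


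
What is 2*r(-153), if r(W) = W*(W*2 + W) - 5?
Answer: 140444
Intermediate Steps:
r(W) = -5 + 3*W**2 (r(W) = W*(2*W + W) - 5 = W*(3*W) - 5 = 3*W**2 - 5 = -5 + 3*W**2)
2*r(-153) = 2*(-5 + 3*(-153)**2) = 2*(-5 + 3*23409) = 2*(-5 + 70227) = 2*70222 = 140444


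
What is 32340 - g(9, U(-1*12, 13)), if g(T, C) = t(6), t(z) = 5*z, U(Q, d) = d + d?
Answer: 32310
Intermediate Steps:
U(Q, d) = 2*d
g(T, C) = 30 (g(T, C) = 5*6 = 30)
32340 - g(9, U(-1*12, 13)) = 32340 - 1*30 = 32340 - 30 = 32310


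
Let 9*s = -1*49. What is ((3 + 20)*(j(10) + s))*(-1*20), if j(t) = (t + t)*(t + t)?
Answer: -1633460/9 ≈ -1.8150e+5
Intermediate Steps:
s = -49/9 (s = (-1*49)/9 = (⅑)*(-49) = -49/9 ≈ -5.4444)
j(t) = 4*t² (j(t) = (2*t)*(2*t) = 4*t²)
((3 + 20)*(j(10) + s))*(-1*20) = ((3 + 20)*(4*10² - 49/9))*(-1*20) = (23*(4*100 - 49/9))*(-20) = (23*(400 - 49/9))*(-20) = (23*(3551/9))*(-20) = (81673/9)*(-20) = -1633460/9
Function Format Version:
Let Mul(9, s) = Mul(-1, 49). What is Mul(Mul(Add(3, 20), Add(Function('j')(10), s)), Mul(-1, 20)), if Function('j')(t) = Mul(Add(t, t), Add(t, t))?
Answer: Rational(-1633460, 9) ≈ -1.8150e+5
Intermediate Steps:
s = Rational(-49, 9) (s = Mul(Rational(1, 9), Mul(-1, 49)) = Mul(Rational(1, 9), -49) = Rational(-49, 9) ≈ -5.4444)
Function('j')(t) = Mul(4, Pow(t, 2)) (Function('j')(t) = Mul(Mul(2, t), Mul(2, t)) = Mul(4, Pow(t, 2)))
Mul(Mul(Add(3, 20), Add(Function('j')(10), s)), Mul(-1, 20)) = Mul(Mul(Add(3, 20), Add(Mul(4, Pow(10, 2)), Rational(-49, 9))), Mul(-1, 20)) = Mul(Mul(23, Add(Mul(4, 100), Rational(-49, 9))), -20) = Mul(Mul(23, Add(400, Rational(-49, 9))), -20) = Mul(Mul(23, Rational(3551, 9)), -20) = Mul(Rational(81673, 9), -20) = Rational(-1633460, 9)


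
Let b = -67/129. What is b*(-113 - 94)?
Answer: 4623/43 ≈ 107.51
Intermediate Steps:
b = -67/129 (b = -67*1/129 = -67/129 ≈ -0.51938)
b*(-113 - 94) = -67*(-113 - 94)/129 = -67/129*(-207) = 4623/43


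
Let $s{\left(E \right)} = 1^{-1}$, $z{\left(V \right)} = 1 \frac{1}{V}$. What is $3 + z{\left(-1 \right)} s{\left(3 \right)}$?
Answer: $2$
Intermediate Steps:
$z{\left(V \right)} = \frac{1}{V}$
$s{\left(E \right)} = 1$
$3 + z{\left(-1 \right)} s{\left(3 \right)} = 3 + \frac{1}{-1} \cdot 1 = 3 - 1 = 2$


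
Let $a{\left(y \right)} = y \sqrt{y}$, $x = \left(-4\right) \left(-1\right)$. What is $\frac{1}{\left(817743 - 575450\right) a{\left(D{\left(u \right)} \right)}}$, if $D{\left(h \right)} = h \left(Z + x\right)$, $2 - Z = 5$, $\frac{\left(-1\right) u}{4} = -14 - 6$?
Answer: $\frac{\sqrt{5}}{387668800} \approx 5.768 \cdot 10^{-9}$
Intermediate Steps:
$u = 80$ ($u = - 4 \left(-14 - 6\right) = \left(-4\right) \left(-20\right) = 80$)
$Z = -3$ ($Z = 2 - 5 = -3$)
$x = 4$
$D{\left(h \right)} = h$ ($D{\left(h \right)} = h \left(-3 + 4\right) = h 1 = h$)
$a{\left(y \right)} = y^{\frac{3}{2}}$
$\frac{1}{\left(817743 - 575450\right) a{\left(D{\left(u \right)} \right)}} = \frac{1}{\left(817743 - 575450\right) 80^{\frac{3}{2}}} = \frac{1}{242293 \cdot 320 \sqrt{5}} = \frac{\frac{1}{1600} \sqrt{5}}{242293} = \frac{\sqrt{5}}{387668800}$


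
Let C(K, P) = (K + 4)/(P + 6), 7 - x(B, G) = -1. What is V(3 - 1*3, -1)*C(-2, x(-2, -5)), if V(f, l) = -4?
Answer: -4/7 ≈ -0.57143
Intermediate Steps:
x(B, G) = 8 (x(B, G) = 7 - 1*(-1) = 7 + 1 = 8)
C(K, P) = (4 + K)/(6 + P)
V(3 - 1*3, -1)*C(-2, x(-2, -5)) = -4*(4 - 2)/(6 + 8) = -4*2/14 = -2*2/7 = -4*⅐ = -4/7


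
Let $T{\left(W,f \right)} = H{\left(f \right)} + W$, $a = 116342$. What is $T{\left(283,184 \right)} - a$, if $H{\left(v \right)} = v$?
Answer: $-115875$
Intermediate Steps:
$T{\left(W,f \right)} = W + f$ ($T{\left(W,f \right)} = f + W = W + f$)
$T{\left(283,184 \right)} - a = \left(283 + 184\right) - 116342 = 467 - 116342 = -115875$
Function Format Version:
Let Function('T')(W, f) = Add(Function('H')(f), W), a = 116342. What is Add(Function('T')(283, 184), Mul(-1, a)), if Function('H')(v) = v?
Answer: -115875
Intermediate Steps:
Function('T')(W, f) = Add(W, f) (Function('T')(W, f) = Add(f, W) = Add(W, f))
Add(Function('T')(283, 184), Mul(-1, a)) = Add(Add(283, 184), Mul(-1, 116342)) = Add(467, -116342) = -115875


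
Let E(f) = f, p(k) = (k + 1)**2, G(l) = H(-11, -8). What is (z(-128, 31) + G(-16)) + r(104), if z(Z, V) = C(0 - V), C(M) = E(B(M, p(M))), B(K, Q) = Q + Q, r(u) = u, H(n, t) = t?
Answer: 1896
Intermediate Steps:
G(l) = -8
p(k) = (1 + k)**2
B(K, Q) = 2*Q
C(M) = 2*(1 + M)**2
z(Z, V) = 2*(1 - V)**2 (z(Z, V) = 2*(1 + (0 - V))**2 = 2*(1 - V)**2)
(z(-128, 31) + G(-16)) + r(104) = (2*(-1 + 31)**2 - 8) + 104 = (2*30**2 - 8) + 104 = (2*900 - 8) + 104 = (1800 - 8) + 104 = 1792 + 104 = 1896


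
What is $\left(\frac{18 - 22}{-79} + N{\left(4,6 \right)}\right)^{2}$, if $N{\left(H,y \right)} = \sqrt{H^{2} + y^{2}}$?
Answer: $\frac{324548}{6241} + \frac{16 \sqrt{13}}{79} \approx 52.733$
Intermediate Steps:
$\left(\frac{18 - 22}{-79} + N{\left(4,6 \right)}\right)^{2} = \left(\frac{18 - 22}{-79} + \sqrt{4^{2} + 6^{2}}\right)^{2} = \left(\left(18 - 22\right) \left(- \frac{1}{79}\right) + \sqrt{16 + 36}\right)^{2} = \left(\left(-4\right) \left(- \frac{1}{79}\right) + \sqrt{52}\right)^{2} = \left(\frac{4}{79} + 2 \sqrt{13}\right)^{2}$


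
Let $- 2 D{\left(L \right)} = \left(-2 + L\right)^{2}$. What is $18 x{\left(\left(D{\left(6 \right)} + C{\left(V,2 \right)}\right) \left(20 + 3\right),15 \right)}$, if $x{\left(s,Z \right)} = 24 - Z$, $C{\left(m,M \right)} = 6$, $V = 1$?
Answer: $162$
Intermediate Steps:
$D{\left(L \right)} = - \frac{\left(-2 + L\right)^{2}}{2}$
$18 x{\left(\left(D{\left(6 \right)} + C{\left(V,2 \right)}\right) \left(20 + 3\right),15 \right)} = 18 \left(24 - 15\right) = 18 \cdot 9 = 162$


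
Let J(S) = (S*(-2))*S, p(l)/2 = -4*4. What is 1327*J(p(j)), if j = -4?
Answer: -2717696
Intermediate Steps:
p(l) = -32 (p(l) = 2*(-4*4) = 2*(-16) = -32)
J(S) = -2*S² (J(S) = (-2*S)*S = -2*S²)
1327*J(p(j)) = 1327*(-2*(-32)²) = 1327*(-2*1024) = 1327*(-2048) = -2717696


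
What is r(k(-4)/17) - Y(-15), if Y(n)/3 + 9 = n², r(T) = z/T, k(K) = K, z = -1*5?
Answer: -2507/4 ≈ -626.75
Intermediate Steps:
z = -5
r(T) = -5/T
Y(n) = -27 + 3*n²
r(k(-4)/17) - Y(-15) = -5/((-4/17)) - (-27 + 3*(-15)²) = -5/((-4*1/17)) - (-27 + 3*225) = -5/(-4/17) - (-27 + 675) = -5*(-17/4) - 1*648 = 85/4 - 648 = -2507/4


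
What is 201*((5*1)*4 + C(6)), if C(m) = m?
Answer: 5226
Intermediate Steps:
201*((5*1)*4 + C(6)) = 201*((5*1)*4 + 6) = 201*(5*4 + 6) = 201*(20 + 6) = 201*26 = 5226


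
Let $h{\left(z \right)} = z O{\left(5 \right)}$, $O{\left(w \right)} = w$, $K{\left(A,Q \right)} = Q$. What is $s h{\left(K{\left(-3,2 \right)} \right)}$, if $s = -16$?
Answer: $-160$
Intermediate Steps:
$h{\left(z \right)} = 5 z$ ($h{\left(z \right)} = z 5 = 5 z$)
$s h{\left(K{\left(-3,2 \right)} \right)} = - 16 \cdot 5 \cdot 2 = \left(-16\right) 10 = -160$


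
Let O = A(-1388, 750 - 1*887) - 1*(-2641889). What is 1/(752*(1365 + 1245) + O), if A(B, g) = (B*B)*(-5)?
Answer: -1/5028111 ≈ -1.9888e-7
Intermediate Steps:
A(B, g) = -5*B² (A(B, g) = B²*(-5) = -5*B²)
O = -6990831 (O = -5*(-1388)² - 1*(-2641889) = -5*1926544 + 2641889 = -9632720 + 2641889 = -6990831)
1/(752*(1365 + 1245) + O) = 1/(752*(1365 + 1245) - 6990831) = 1/(752*2610 - 6990831) = 1/(1962720 - 6990831) = 1/(-5028111) = -1/5028111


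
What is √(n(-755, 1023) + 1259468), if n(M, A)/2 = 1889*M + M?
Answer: 8*I*√24913 ≈ 1262.7*I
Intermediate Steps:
n(M, A) = 3780*M (n(M, A) = 2*(1889*M + M) = 2*(1890*M) = 3780*M)
√(n(-755, 1023) + 1259468) = √(3780*(-755) + 1259468) = √(-2853900 + 1259468) = √(-1594432) = 8*I*√24913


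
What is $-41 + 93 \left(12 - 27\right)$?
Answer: $-1436$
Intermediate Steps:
$-41 + 93 \left(12 - 27\right) = -41 + 93 \left(-15\right) = -41 - 1395 = -1436$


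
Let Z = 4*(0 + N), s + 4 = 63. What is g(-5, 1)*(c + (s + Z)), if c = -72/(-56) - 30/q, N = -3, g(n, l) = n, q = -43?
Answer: -73720/301 ≈ -244.92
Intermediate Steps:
s = 59 (s = -4 + 63 = 59)
Z = -12 (Z = 4*(0 - 3) = 4*(-3) = -12)
c = 597/301 (c = -72/(-56) - 30/(-43) = -72*(-1/56) - 30*(-1/43) = 9/7 + 30/43 = 597/301 ≈ 1.9834)
g(-5, 1)*(c + (s + Z)) = -5*(597/301 + (59 - 12)) = -5*(597/301 + 47) = -5*14744/301 = -73720/301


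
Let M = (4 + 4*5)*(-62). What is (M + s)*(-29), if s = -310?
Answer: 52142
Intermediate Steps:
M = -1488 (M = (4 + 20)*(-62) = 24*(-62) = -1488)
(M + s)*(-29) = (-1488 - 310)*(-29) = -1798*(-29) = 52142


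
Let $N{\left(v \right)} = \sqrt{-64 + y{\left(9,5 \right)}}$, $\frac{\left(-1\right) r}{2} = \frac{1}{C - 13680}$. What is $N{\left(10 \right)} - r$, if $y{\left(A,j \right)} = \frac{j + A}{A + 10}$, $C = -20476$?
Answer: $- \frac{1}{17078} + \frac{i \sqrt{22838}}{19} \approx -5.8555 \cdot 10^{-5} + 7.9538 i$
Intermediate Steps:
$y{\left(A,j \right)} = \frac{A + j}{10 + A}$
$r = \frac{1}{17078}$ ($r = - \frac{2}{-20476 - 13680} = - \frac{2}{-34156} = \left(-2\right) \left(- \frac{1}{34156}\right) = \frac{1}{17078} \approx 5.8555 \cdot 10^{-5}$)
$N{\left(v \right)} = \frac{i \sqrt{22838}}{19}$ ($N{\left(v \right)} = \sqrt{-64 + \frac{9 + 5}{10 + 9}} = \sqrt{-64 + \frac{1}{19} \cdot 14} = \sqrt{-64 + \frac{14}{19}} = \sqrt{- \frac{1202}{19}} = \frac{i \sqrt{22838}}{19}$)
$N{\left(10 \right)} - r = \frac{i \sqrt{22838}}{19} - \frac{1}{17078} = - \frac{1}{17078} + \frac{i \sqrt{22838}}{19}$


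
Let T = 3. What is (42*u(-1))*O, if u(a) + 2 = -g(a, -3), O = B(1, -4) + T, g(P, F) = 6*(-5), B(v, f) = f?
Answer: -1176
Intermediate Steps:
g(P, F) = -30
O = -1 (O = -4 + 3 = -1)
u(a) = 28 (u(a) = -2 - 1*(-30) = -2 + 30 = 28)
(42*u(-1))*O = (42*28)*(-1) = 1176*(-1) = -1176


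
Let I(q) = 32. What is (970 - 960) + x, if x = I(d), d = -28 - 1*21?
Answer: 42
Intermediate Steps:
d = -49 (d = -28 - 21 = -49)
x = 32
(970 - 960) + x = (970 - 960) + 32 = 10 + 32 = 42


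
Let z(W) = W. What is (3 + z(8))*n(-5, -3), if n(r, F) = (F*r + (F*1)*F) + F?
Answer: 231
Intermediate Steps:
n(r, F) = F + F² + F*r (n(r, F) = (F*r + F*F) + F = (F*r + F²) + F = (F² + F*r) + F = F + F² + F*r)
(3 + z(8))*n(-5, -3) = (3 + 8)*(-3*(1 - 3 - 5)) = 11*(-3*(-7)) = 11*21 = 231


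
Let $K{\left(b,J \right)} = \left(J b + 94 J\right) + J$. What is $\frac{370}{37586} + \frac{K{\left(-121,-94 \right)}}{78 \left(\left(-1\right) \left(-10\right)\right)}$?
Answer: $\frac{886046}{281895} \approx 3.1432$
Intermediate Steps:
$K{\left(b,J \right)} = 95 J + J b$ ($K{\left(b,J \right)} = \left(94 J + J b\right) + J = 95 J + J b$)
$\frac{370}{37586} + \frac{K{\left(-121,-94 \right)}}{78 \left(\left(-1\right) \left(-10\right)\right)} = \frac{370}{37586} + \frac{\left(-94\right) \left(95 - 121\right)}{78 \left(\left(-1\right) \left(-10\right)\right)} = 370 \cdot \frac{1}{37586} + \frac{\left(-94\right) \left(-26\right)}{78 \cdot 10} = \frac{185}{18793} + \frac{2444}{780} = \frac{185}{18793} + 2444 \cdot \frac{1}{780} = \frac{185}{18793} + \frac{47}{15} = \frac{886046}{281895}$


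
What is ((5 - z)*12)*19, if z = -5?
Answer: 2280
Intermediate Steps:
((5 - z)*12)*19 = ((5 - 1*(-5))*12)*19 = ((5 + 5)*12)*19 = (10*12)*19 = 120*19 = 2280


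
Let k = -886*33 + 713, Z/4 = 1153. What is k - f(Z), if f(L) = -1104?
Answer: -27421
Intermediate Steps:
Z = 4612 (Z = 4*1153 = 4612)
k = -28525 (k = -29238 + 713 = -28525)
k - f(Z) = -28525 - 1*(-1104) = -28525 + 1104 = -27421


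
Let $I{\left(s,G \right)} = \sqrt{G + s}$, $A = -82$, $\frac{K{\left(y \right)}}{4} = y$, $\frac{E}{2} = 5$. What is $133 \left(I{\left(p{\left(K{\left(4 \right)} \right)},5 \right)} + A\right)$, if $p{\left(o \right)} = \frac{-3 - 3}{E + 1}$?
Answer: $-10906 + \frac{931 \sqrt{11}}{11} \approx -10625.0$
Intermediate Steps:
$E = 10$ ($E = 2 \cdot 5 = 10$)
$K{\left(y \right)} = 4 y$
$p{\left(o \right)} = - \frac{6}{11}$ ($p{\left(o \right)} = \frac{-3 - 3}{10 + 1} = - \frac{6}{11}$)
$133 \left(I{\left(p{\left(K{\left(4 \right)} \right)},5 \right)} + A\right) = 133 \left(\sqrt{5 - \frac{6}{11}} - 82\right) = 133 \left(\sqrt{\frac{49}{11}} - 82\right) = 133 \left(\frac{7 \sqrt{11}}{11} - 82\right) = 133 \left(-82 + \frac{7 \sqrt{11}}{11}\right) = -10906 + \frac{931 \sqrt{11}}{11}$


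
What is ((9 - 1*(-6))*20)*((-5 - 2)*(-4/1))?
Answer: 8400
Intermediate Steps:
((9 - 1*(-6))*20)*((-5 - 2)*(-4/1)) = ((9 + 6)*20)*(-(-28)) = (15*20)*(-7*(-4)) = 300*28 = 8400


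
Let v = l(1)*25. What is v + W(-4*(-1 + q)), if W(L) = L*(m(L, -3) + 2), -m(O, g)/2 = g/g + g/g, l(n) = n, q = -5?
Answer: -23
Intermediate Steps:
v = 25 (v = 1*25 = 25)
m(O, g) = -4 (m(O, g) = -2*(g/g + g/g) = -2*(1 + 1) = -2*2 = -4)
W(L) = -2*L (W(L) = L*(-4 + 2) = L*(-2) = -2*L)
v + W(-4*(-1 + q)) = 25 - (-8)*(-1 - 5) = 25 - (-8)*(-6) = 25 - 2*24 = 25 - 48 = -23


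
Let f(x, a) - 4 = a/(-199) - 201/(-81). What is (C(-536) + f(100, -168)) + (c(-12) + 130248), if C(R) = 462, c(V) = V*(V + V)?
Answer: 703891615/5373 ≈ 1.3101e+5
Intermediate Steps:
c(V) = 2*V² (c(V) = V*(2*V) = 2*V²)
f(x, a) = 175/27 - a/199 (f(x, a) = 4 + (a/(-199) - 201/(-81)) = 4 + (a*(-1/199) - 201*(-1/81)) = 4 + (-a/199 + 67/27) = 4 + (67/27 - a/199) = 175/27 - a/199)
(C(-536) + f(100, -168)) + (c(-12) + 130248) = (462 + (175/27 - 1/199*(-168))) + (2*(-12)² + 130248) = (462 + (175/27 + 168/199)) + (2*144 + 130248) = (462 + 39361/5373) + (288 + 130248) = 2521687/5373 + 130536 = 703891615/5373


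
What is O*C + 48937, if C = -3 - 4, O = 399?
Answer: 46144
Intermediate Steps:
C = -7
O*C + 48937 = 399*(-7) + 48937 = -2793 + 48937 = 46144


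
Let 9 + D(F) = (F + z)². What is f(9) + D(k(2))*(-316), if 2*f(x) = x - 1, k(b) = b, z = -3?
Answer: 2532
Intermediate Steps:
f(x) = -½ + x/2 (f(x) = (x - 1)/2 = (-1 + x)/2 = -½ + x/2)
D(F) = -9 + (-3 + F)² (D(F) = -9 + (F - 3)² = -9 + (-3 + F)²)
f(9) + D(k(2))*(-316) = (-½ + (½)*9) + (2*(-6 + 2))*(-316) = (-½ + 9/2) + (2*(-4))*(-316) = 4 - 8*(-316) = 4 + 2528 = 2532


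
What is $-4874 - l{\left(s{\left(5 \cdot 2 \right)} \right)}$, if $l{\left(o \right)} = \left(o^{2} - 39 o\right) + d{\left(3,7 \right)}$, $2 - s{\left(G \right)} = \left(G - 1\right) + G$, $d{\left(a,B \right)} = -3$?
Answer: $-5823$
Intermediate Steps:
$s{\left(G \right)} = 3 - 2 G$ ($s{\left(G \right)} = 2 - \left(\left(G - 1\right) + G\right) = 2 - \left(\left(-1 + G\right) + G\right) = 2 - \left(-1 + 2 G\right) = 3 - 2 G$)
$l{\left(o \right)} = -3 + o^{2} - 39 o$ ($l{\left(o \right)} = \left(o^{2} - 39 o\right) - 3 = -3 + o^{2} - 39 o$)
$-4874 - l{\left(s{\left(5 \cdot 2 \right)} \right)} = -4874 - \left(-3 + \left(3 - 2 \cdot 5 \cdot 2\right)^{2} - 39 \left(3 - 2 \cdot 5 \cdot 2\right)\right) = -4874 - \left(-3 + \left(3 - 20\right)^{2} - 39 \left(3 - 20\right)\right) = -4874 - \left(-3 + \left(-17\right)^{2} - -663\right) = -4874 - \left(-3 + 289 + 663\right) = -4874 - 949 = -5823$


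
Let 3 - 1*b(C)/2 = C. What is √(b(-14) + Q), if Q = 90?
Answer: 2*√31 ≈ 11.136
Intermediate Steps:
b(C) = 6 - 2*C
√(b(-14) + Q) = √((6 - 2*(-14)) + 90) = √((6 + 28) + 90) = √(34 + 90) = √124 = 2*√31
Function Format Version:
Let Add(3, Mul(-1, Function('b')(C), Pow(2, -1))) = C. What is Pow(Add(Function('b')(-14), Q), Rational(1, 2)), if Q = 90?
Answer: Mul(2, Pow(31, Rational(1, 2))) ≈ 11.136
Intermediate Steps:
Function('b')(C) = Add(6, Mul(-2, C))
Pow(Add(Function('b')(-14), Q), Rational(1, 2)) = Pow(Add(Add(6, Mul(-2, -14)), 90), Rational(1, 2)) = Pow(Add(Add(6, 28), 90), Rational(1, 2)) = Pow(Add(34, 90), Rational(1, 2)) = Pow(124, Rational(1, 2)) = Mul(2, Pow(31, Rational(1, 2)))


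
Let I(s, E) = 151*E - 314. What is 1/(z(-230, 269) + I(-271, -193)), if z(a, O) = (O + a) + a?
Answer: -1/29648 ≈ -3.3729e-5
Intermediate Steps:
I(s, E) = -314 + 151*E
z(a, O) = O + 2*a
1/(z(-230, 269) + I(-271, -193)) = 1/((269 + 2*(-230)) + (-314 + 151*(-193))) = 1/((269 - 460) + (-314 - 29143)) = 1/(-191 - 29457) = 1/(-29648) = -1/29648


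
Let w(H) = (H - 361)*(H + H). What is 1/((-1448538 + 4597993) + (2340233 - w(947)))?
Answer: 1/4379804 ≈ 2.2832e-7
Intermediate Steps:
w(H) = 2*H*(-361 + H) (w(H) = (-361 + H)*(2*H) = 2*H*(-361 + H))
1/((-1448538 + 4597993) + (2340233 - w(947))) = 1/((-1448538 + 4597993) + (2340233 - 2*947*(-361 + 947))) = 1/(3149455 + (2340233 - 2*947*586)) = 1/(3149455 + (2340233 - 1*1109884)) = 1/(3149455 + (2340233 - 1109884)) = 1/(3149455 + 1230349) = 1/4379804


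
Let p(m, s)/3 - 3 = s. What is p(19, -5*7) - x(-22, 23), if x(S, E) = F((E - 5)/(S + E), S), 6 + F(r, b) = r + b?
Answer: -86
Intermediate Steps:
F(r, b) = -6 + b + r (F(r, b) = -6 + (r + b) = -6 + (b + r) = -6 + b + r)
p(m, s) = 9 + 3*s
x(S, E) = -6 + S + (-5 + E)/(E + S) (x(S, E) = -6 + S + (E - 5)/(S + E) = -6 + S + (-5 + E)/(E + S))
p(19, -5*7) - x(-22, 23) = (9 + 3*(-5*7)) - (-5 + 23 + (-6 - 22)*(23 - 22))/(23 - 22) = (9 + 3*(-35)) - (-5 + 23 - 28*1)/1 = (9 - 105) - (-5 + 23 - 28) = -96 - (-10) = -96 - 1*(-10) = -96 + 10 = -86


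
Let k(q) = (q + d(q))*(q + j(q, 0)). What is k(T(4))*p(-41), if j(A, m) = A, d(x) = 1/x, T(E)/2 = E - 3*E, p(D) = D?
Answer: -21074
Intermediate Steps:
T(E) = -4*E (T(E) = 2*(E - 3*E) = 2*(-2*E) = -4*E)
k(q) = 2*q*(q + 1/q) (k(q) = (q + 1/q)*(q + q) = (q + 1/q)*(2*q) = 2*q*(q + 1/q))
k(T(4))*p(-41) = (2 + 2*(-4*4)**2)*(-41) = (2 + 2*(-16)**2)*(-41) = (2 + 2*256)*(-41) = (2 + 512)*(-41) = 514*(-41) = -21074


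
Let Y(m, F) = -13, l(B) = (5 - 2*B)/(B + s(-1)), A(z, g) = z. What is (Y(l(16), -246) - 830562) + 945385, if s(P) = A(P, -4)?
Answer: 114810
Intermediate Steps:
s(P) = P
l(B) = (5 - 2*B)/(-1 + B) (l(B) = (5 - 2*B)/(B - 1) = (5 - 2*B)/(-1 + B))
(Y(l(16), -246) - 830562) + 945385 = (-13 - 830562) + 945385 = -830575 + 945385 = 114810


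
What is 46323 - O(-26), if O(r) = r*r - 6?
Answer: 45653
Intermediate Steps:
O(r) = -6 + r² (O(r) = r² - 6 = -6 + r²)
46323 - O(-26) = 46323 - (-6 + (-26)²) = 46323 - (-6 + 676) = 46323 - 1*670 = 46323 - 670 = 45653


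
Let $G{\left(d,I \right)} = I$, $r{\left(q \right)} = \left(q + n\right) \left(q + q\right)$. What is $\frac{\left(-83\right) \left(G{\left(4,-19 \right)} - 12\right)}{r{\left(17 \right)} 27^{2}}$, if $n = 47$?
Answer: $\frac{2573}{1586304} \approx 0.001622$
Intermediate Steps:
$r{\left(q \right)} = 2 q \left(47 + q\right)$ ($r{\left(q \right)} = \left(q + 47\right) \left(q + q\right) = \left(47 + q\right) 2 q = 2 q \left(47 + q\right)$)
$\frac{\left(-83\right) \left(G{\left(4,-19 \right)} - 12\right)}{r{\left(17 \right)} 27^{2}} = \frac{\left(-83\right) \left(-19 - 12\right)}{2 \cdot 17 \left(47 + 17\right) 27^{2}} = \frac{\left(-83\right) \left(-31\right)}{2 \cdot 17 \cdot 64 \cdot 729} = \frac{2573}{2176 \cdot 729} = \frac{2573}{1586304}$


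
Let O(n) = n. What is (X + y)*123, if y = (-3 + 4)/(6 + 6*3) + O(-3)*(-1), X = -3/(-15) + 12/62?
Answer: 523939/1240 ≈ 422.53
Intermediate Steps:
X = 61/155 (X = -3*(-1/15) + 12*(1/62) = ⅕ + 6/31 = 61/155 ≈ 0.39355)
y = 73/24 (y = (-3 + 4)/(6 + 6*3) - 3*(-1) = 1/(6 + 18) + 3 = 1/24 + 3 = 73/24 ≈ 3.0417)
(X + y)*123 = (61/155 + 73/24)*123 = (12779/3720)*123 = 523939/1240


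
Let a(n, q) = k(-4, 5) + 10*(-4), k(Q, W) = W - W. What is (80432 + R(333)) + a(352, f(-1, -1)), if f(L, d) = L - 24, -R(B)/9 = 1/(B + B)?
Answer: 5949007/74 ≈ 80392.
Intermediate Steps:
R(B) = -9/(2*B) (R(B) = -9/(B + B) = -9*1/(2*B) = -9/(2*B))
f(L, d) = -24 + L
k(Q, W) = 0
a(n, q) = -40 (a(n, q) = 0 + 10*(-4) = 0 - 40 = -40)
(80432 + R(333)) + a(352, f(-1, -1)) = (80432 - 9/2/333) - 40 = (80432 - 9/2*1/333) - 40 = (80432 - 1/74) - 40 = 5951967/74 - 40 = 5949007/74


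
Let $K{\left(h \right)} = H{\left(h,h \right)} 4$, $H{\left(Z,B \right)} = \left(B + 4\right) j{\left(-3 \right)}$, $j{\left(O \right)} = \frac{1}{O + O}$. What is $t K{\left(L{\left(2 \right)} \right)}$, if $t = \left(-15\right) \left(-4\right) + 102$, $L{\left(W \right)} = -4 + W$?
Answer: $-216$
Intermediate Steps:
$j{\left(O \right)} = \frac{1}{2 O}$
$t = 162$ ($t = 60 + 102 = 162$)
$H{\left(Z,B \right)} = - \frac{2}{3} - \frac{B}{6}$ ($H{\left(Z,B \right)} = \left(B + 4\right) \frac{1}{2 \left(-3\right)} = \left(4 + B\right) \frac{1}{2} \left(- \frac{1}{3}\right) = \left(4 + B\right) \left(- \frac{1}{6}\right) = - \frac{2}{3} - \frac{B}{6}$)
$K{\left(h \right)} = - \frac{8}{3} - \frac{2 h}{3}$ ($K{\left(h \right)} = \left(- \frac{2}{3} - \frac{h}{6}\right) 4 = - \frac{8}{3} - \frac{2 h}{3}$)
$t K{\left(L{\left(2 \right)} \right)} = 162 \left(- \frac{8}{3} - \frac{2 \left(-4 + 2\right)}{3}\right) = 162 \left(- \frac{8}{3} - - \frac{4}{3}\right) = 162 \left(- \frac{8}{3} + \frac{4}{3}\right) = 162 \left(- \frac{4}{3}\right) = -216$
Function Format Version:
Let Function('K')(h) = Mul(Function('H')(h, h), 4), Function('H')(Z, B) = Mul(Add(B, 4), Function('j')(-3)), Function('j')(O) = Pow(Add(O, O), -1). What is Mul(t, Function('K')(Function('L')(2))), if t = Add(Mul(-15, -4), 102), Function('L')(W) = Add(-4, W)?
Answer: -216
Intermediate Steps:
Function('j')(O) = Mul(Rational(1, 2), Pow(O, -1)) (Function('j')(O) = Pow(Mul(2, O), -1) = Mul(Rational(1, 2), Pow(O, -1)))
t = 162 (t = Add(60, 102) = 162)
Function('H')(Z, B) = Add(Rational(-2, 3), Mul(Rational(-1, 6), B)) (Function('H')(Z, B) = Mul(Add(B, 4), Mul(Rational(1, 2), Pow(-3, -1))) = Mul(Add(4, B), Mul(Rational(1, 2), Rational(-1, 3))) = Mul(Add(4, B), Rational(-1, 6)) = Add(Rational(-2, 3), Mul(Rational(-1, 6), B)))
Function('K')(h) = Add(Rational(-8, 3), Mul(Rational(-2, 3), h)) (Function('K')(h) = Mul(Add(Rational(-2, 3), Mul(Rational(-1, 6), h)), 4) = Add(Rational(-8, 3), Mul(Rational(-2, 3), h)))
Mul(t, Function('K')(Function('L')(2))) = Mul(162, Add(Rational(-8, 3), Mul(Rational(-2, 3), Add(-4, 2)))) = Mul(162, Add(Rational(-8, 3), Mul(Rational(-2, 3), -2))) = Mul(162, Add(Rational(-8, 3), Rational(4, 3))) = Mul(162, Rational(-4, 3)) = -216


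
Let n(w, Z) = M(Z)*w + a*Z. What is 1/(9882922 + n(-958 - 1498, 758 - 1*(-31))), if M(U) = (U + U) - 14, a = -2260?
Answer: 1/4258598 ≈ 2.3482e-7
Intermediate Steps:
M(U) = -14 + 2*U (M(U) = 2*U - 14 = -14 + 2*U)
n(w, Z) = -2260*Z + w*(-14 + 2*Z) (n(w, Z) = (-14 + 2*Z)*w - 2260*Z = w*(-14 + 2*Z) - 2260*Z = -2260*Z + w*(-14 + 2*Z))
1/(9882922 + n(-958 - 1498, 758 - 1*(-31))) = 1/(9882922 + (-2260*(758 - 1*(-31)) + 2*(-958 - 1498)*(-7 + (758 - 1*(-31))))) = 1/(9882922 + (-2260*(758 + 31) + 2*(-2456)*(-7 + (758 + 31)))) = 1/(9882922 + (-2260*789 + 2*(-2456)*(-7 + 789))) = 1/(9882922 + (-1783140 + 2*(-2456)*782)) = 1/(9882922 + (-1783140 - 3841184)) = 1/(9882922 - 5624324) = 1/4258598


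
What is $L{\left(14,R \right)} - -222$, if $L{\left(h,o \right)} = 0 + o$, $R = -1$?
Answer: $221$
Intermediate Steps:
$L{\left(h,o \right)} = o$
$L{\left(14,R \right)} - -222 = -1 - -222 = -1 + 222 = 221$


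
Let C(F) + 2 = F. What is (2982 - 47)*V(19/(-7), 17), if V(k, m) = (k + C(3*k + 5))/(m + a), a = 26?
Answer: -161425/301 ≈ -536.30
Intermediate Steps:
C(F) = -2 + F
V(k, m) = (3 + 4*k)/(26 + m) (V(k, m) = (k + (-2 + (3*k + 5)))/(m + 26) = (k + (-2 + (5 + 3*k)))/(26 + m) = (k + (3 + 3*k))/(26 + m) = (3 + 4*k)/(26 + m))
(2982 - 47)*V(19/(-7), 17) = (2982 - 47)*((3 + 4*(19/(-7)))/(26 + 17)) = 2935*((3 + 4*(19*(-1/7)))/43) = 2935*((3 + 4*(-19/7))/43) = 2935*((3 - 76/7)/43) = 2935*((1/43)*(-55/7)) = 2935*(-55/301) = -161425/301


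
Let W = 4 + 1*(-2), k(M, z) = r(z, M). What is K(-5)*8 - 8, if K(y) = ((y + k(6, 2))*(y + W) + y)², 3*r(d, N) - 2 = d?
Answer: 280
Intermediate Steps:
r(d, N) = ⅔ + d/3
k(M, z) = ⅔ + z/3
W = 2 (W = 4 - 2 = 2)
K(y) = (y + (2 + y)*(4/3 + y))² (K(y) = ((y + (⅔ + (⅓)*2))*(y + 2) + y)² = ((y + (⅔ + ⅔))*(2 + y) + y)² = ((y + 4/3)*(2 + y) + y)² = ((4/3 + y)*(2 + y) + y)² = ((2 + y)*(4/3 + y) + y)² = (y + (2 + y)*(4/3 + y))²)
K(-5)*8 - 8 = ((8 + 3*(-5)² + 13*(-5))²/9)*8 - 8 = ((8 + 3*25 - 65)²/9)*8 - 8 = ((8 + 75 - 65)²/9)*8 - 8 = ((⅑)*18²)*8 - 8 = ((⅑)*324)*8 - 8 = 36*8 - 8 = 288 - 8 = 280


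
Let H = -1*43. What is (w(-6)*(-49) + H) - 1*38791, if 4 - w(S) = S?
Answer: -39324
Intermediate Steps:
H = -43
w(S) = 4 - S
(w(-6)*(-49) + H) - 1*38791 = ((4 - 1*(-6))*(-49) - 43) - 1*38791 = ((4 + 6)*(-49) - 43) - 38791 = (10*(-49) - 43) - 38791 = (-490 - 43) - 38791 = -533 - 38791 = -39324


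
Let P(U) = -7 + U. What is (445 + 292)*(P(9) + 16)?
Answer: 13266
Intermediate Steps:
(445 + 292)*(P(9) + 16) = (445 + 292)*((-7 + 9) + 16) = 737*(2 + 16) = 737*18 = 13266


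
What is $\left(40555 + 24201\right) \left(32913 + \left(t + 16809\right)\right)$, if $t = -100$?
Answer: $3213322232$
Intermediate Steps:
$\left(40555 + 24201\right) \left(32913 + \left(t + 16809\right)\right) = \left(40555 + 24201\right) \left(32913 + \left(-100 + 16809\right)\right) = 64756 \left(32913 + 16709\right) = 64756 \cdot 49622 = 3213322232$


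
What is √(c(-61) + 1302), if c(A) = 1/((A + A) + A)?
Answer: √43602495/183 ≈ 36.083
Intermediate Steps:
c(A) = 1/(3*A) (c(A) = 1/(2*A + A) = 1/(3*A))
√(c(-61) + 1302) = √((⅓)/(-61) + 1302) = √((⅓)*(-1/61) + 1302) = √(-1/183 + 1302) = √(238265/183) = √43602495/183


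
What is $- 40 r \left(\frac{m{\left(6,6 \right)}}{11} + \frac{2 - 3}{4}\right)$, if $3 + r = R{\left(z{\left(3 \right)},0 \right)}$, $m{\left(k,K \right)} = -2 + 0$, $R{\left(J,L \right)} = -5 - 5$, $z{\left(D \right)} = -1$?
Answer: $- \frac{2470}{11} \approx -224.55$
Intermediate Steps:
$R{\left(J,L \right)} = -10$
$m{\left(k,K \right)} = -2$
$r = -13$ ($r = -3 - 10 = -13$)
$- 40 r \left(\frac{m{\left(6,6 \right)}}{11} + \frac{2 - 3}{4}\right) = \left(-40\right) \left(-13\right) \left(- \frac{2}{11} + \frac{2 - 3}{4}\right) = 520 \left(\left(-2\right) \frac{1}{11} - \frac{1}{4}\right) = 520 \left(- \frac{2}{11} - \frac{1}{4}\right) = 520 \left(- \frac{19}{44}\right) = - \frac{2470}{11}$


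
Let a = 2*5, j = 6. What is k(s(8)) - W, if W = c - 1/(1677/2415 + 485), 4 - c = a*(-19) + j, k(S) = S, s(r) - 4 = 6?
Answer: -69594347/390984 ≈ -178.00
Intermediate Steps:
a = 10
s(r) = 10 (s(r) = 4 + 6 = 10)
c = 188 (c = 4 - (10*(-19) + 6) = 4 - (-190 + 6) = 4 - 1*(-184) = 4 + 184 = 188)
W = 73504187/390984 (W = 188 - 1/(1677/2415 + 485) = 188 - 1/(1677*(1/2415) + 485) = 188 - 1/(559/805 + 485) = 188 - 1/390984/805 = 188 - 1*805/390984 = 188 - 805/390984 = 73504187/390984 ≈ 188.00)
k(s(8)) - W = 10 - 1*73504187/390984 = 10 - 73504187/390984 = -69594347/390984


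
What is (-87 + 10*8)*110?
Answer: -770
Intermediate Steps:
(-87 + 10*8)*110 = (-87 + 80)*110 = -7*110 = -770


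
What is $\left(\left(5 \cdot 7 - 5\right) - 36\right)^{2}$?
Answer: $36$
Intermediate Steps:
$\left(\left(5 \cdot 7 - 5\right) - 36\right)^{2} = \left(\left(35 - 5\right) - 36\right)^{2} = \left(30 - 36\right)^{2} = \left(-6\right)^{2} = 36$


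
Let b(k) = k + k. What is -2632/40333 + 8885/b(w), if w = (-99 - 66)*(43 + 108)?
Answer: -97902253/401958678 ≈ -0.24356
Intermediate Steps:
w = -24915 (w = -165*151 = -24915)
b(k) = 2*k
-2632/40333 + 8885/b(w) = -2632/40333 + 8885/((2*(-24915))) = -2632*1/40333 + 8885/(-49830) = -2632/40333 + 8885*(-1/49830) = -2632/40333 - 1777/9966 = -97902253/401958678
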